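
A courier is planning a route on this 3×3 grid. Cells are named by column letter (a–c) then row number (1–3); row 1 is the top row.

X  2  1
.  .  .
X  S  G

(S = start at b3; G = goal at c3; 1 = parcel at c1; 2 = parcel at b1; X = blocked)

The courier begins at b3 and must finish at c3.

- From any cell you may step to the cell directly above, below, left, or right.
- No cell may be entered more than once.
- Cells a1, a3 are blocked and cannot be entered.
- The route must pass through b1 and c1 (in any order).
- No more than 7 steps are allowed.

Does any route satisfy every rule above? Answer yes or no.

One route that works: b3 → b2 → b1 → c1 → c2 → c3.

yes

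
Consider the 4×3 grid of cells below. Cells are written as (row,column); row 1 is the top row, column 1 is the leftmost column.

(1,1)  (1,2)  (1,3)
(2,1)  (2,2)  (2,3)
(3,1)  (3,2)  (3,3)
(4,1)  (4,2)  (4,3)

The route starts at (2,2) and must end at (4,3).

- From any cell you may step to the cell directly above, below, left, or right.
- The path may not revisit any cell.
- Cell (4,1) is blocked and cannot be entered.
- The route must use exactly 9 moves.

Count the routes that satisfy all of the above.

Need simple routes of exactly 9 moves from (2,2) to (4,3) (Manhattan distance 3, so 3 moves are spent on a detour and 3 undoing it).
Enumerating: (2,2) (3,2) (3,1) (2,1) (1,1) (1,2) (1,3) (2,3) (3,3) (4,3) | (2,2) (2,1) (1,1) (1,2) (1,3) (2,3) (3,3) (3,2) (4,2) (4,3) | (2,2) (2,3) (1,3) (1,2) (1,1) (2,1) (3,1) (3,2) (4,2) (4,3) | (2,2) (2,3) (1,3) (1,2) (1,1) (2,1) (3,1) (3,2) (3,3) (4,3).
That gives 4 routes.

4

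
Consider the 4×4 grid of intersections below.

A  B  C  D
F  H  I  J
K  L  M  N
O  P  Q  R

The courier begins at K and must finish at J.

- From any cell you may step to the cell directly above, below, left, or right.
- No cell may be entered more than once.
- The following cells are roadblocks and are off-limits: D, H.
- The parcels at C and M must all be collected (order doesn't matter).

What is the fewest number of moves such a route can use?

Any route passes through C and M in some order between K and J. Summing Manhattan distances along each leg and taking the cheapest ordering (K → M → C → J) gives a lower bound of 2 + 2 + 2 = 6 moves.
The shortest route satisfying every rule uses 8 moves: K → F → A → B → C → I → M → N → J.
The no-revisit rule (legs can't share cells) pushes the minimum above the 6-move bound; an exhaustive check rules out every length from 6 to 7, leaving 8 as the minimum.

8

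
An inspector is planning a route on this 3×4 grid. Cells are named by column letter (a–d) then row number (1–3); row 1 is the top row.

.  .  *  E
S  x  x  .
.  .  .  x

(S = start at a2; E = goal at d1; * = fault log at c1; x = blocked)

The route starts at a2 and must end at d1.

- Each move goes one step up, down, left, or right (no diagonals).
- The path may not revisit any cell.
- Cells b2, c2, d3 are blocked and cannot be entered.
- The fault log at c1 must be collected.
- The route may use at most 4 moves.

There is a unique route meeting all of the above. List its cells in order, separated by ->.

a2 -> a1 -> b1 -> c1 -> d1

The 4-move cap with required stops at c1 leaves no slack for detours.
Route from a2: up to a1, 3× right (reaching d1) — 4 moves in all.
Check: all required cells visited; 4 ≤ 4 moves.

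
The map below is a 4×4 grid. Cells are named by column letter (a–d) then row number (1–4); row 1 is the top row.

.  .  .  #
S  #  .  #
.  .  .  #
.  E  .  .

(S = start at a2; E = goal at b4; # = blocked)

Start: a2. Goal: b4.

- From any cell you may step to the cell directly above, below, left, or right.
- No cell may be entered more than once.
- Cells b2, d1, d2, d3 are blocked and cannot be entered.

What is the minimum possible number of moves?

The Manhattan distance from a2 to b4 is |2−4| + |1−2| = 3, so at least 3 moves are needed.
A route of 3 moves achieves this: a2 → a3 → a4 → b4.
Since 3 matches the lower bound, it is optimal.

3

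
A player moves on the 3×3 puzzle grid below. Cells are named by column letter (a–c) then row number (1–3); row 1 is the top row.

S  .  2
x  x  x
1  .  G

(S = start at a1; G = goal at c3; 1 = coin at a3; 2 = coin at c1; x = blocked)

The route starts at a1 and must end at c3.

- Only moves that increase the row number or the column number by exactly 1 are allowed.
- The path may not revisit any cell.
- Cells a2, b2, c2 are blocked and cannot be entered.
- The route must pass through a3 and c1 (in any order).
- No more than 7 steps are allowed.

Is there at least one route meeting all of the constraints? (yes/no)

a3 is below but to the left of c1: going c1 → a3 would need a leftward move and a3 → c1 an upward move, so no right/down-only route can visit both required cells.

no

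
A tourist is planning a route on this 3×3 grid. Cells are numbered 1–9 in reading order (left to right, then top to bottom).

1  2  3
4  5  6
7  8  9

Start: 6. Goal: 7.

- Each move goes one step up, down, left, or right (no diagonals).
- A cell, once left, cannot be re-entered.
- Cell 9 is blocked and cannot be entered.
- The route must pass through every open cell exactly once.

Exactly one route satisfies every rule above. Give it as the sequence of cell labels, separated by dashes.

Need to visit all 8 open cells exactly once, starting at 6 and ending at 7.
Cell 1 has only two open neighbours (4 and 2), so the path must pass straight through it: one of those is the cell it's entered from and the other is where it exits.
Route from 6: up to 3, 2× left (reaching 1), down to 4, right to 5, down to 8, left to 7 — 7 moves in all.
Check: all 8 open cells covered.

6 - 3 - 2 - 1 - 4 - 5 - 8 - 7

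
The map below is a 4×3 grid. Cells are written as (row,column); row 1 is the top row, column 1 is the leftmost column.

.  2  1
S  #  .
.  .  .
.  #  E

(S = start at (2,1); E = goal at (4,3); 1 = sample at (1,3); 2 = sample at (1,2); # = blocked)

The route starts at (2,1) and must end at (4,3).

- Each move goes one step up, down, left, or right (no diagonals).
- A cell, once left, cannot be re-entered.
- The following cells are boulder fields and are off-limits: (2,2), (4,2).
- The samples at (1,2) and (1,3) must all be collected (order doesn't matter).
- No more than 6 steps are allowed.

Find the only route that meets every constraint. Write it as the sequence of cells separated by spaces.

(2,1) (1,1) (1,2) (1,3) (2,3) (3,3) (4,3)

The budget equals the shortest possible length, so every move has to be on a shortest route through the required cells.
Route from (2,1): up 1 to (1,1), right 2 to (1,3), down 3 to (4,3) — 6 moves in all.
Check: all required cells visited; 6 ≤ 6 moves.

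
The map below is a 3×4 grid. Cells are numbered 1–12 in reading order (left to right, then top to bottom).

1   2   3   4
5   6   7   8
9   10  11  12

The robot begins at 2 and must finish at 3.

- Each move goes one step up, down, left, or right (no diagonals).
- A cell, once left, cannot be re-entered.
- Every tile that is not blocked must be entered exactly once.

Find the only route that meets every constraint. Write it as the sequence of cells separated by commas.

2, 1, 5, 9, 10, 6, 7, 11, 12, 8, 4, 3

Need to visit all 12 open cells exactly once, starting at 2 and ending at 3.
Cell 4 has only two open neighbours (8 and 3), so the path must pass straight through it: one of those is the cell it's entered from and the other is where it exits.
Route from 2: left to 1, 2× down (reaching 9), right to 10, up to 6, right to 7, down to 11, right to 12, 2× up (reaching 4), left to 3 — 11 moves in all.
Check: all 12 open cells covered.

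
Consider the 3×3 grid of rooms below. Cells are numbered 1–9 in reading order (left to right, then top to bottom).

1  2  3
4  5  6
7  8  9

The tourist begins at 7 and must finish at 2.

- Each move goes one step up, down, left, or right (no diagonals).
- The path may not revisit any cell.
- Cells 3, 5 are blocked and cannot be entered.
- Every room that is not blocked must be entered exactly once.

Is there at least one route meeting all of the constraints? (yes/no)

Cell 6 has only one open neighbour but is neither the start nor the goal, so a Hamiltonian route would have to both enter and leave it through the same neighbour — impossible without revisiting.

no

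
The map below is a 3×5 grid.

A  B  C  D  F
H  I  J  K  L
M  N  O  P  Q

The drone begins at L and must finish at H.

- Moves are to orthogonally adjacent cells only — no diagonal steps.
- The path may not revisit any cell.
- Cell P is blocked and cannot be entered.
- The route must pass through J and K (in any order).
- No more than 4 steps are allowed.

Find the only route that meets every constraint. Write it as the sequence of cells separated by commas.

The budget equals the shortest possible length, so every move has to be on a shortest route through the required cells.
Route from L: 4× left (reaching H) — 4 moves in all.
Check: all required cells visited; 4 ≤ 4 moves.

L, K, J, I, H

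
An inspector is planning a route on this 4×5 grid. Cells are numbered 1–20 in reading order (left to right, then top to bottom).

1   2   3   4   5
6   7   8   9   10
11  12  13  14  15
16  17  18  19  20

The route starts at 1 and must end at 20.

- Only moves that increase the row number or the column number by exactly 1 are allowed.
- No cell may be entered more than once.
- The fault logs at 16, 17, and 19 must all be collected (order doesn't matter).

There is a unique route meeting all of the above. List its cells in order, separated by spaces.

1 6 11 16 17 18 19 20

Moves only go right or down, so the column and row indices never decrease.
Route from 1: down 3 to 16, right 4 to 20 — 7 moves in all.
Check: all required cells visited.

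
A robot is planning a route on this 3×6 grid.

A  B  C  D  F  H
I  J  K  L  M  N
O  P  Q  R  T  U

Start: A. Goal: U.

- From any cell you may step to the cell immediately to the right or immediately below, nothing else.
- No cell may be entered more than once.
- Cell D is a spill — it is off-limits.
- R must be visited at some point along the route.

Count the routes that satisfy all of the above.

9

A right/down-only route from A to U makes exactly 2 down-moves and 5 right-moves in some order.
With no other constraints that would be C(7,2) = 21 routes.
Split at R and multiply the segment counts (each segment already excludes blocked cells): A→R: 9; R→U: 1; product = 9.
That gives 9 routes.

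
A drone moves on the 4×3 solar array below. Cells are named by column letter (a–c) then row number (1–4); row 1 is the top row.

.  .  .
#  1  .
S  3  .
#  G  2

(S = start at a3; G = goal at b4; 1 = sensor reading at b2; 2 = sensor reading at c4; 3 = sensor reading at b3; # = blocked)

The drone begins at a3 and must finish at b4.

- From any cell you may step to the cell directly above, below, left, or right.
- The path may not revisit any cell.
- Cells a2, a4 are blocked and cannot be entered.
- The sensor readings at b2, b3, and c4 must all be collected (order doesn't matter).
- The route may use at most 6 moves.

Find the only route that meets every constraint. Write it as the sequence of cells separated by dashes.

The budget equals the shortest possible length, so every move has to be on a shortest route through the required cells.
Route from a3: right to b3, up to b2, right to c2, 2× down (reaching c4), left to b4 — 6 moves in all.
Check: all required cells visited; 6 ≤ 6 moves.

a3 - b3 - b2 - c2 - c3 - c4 - b4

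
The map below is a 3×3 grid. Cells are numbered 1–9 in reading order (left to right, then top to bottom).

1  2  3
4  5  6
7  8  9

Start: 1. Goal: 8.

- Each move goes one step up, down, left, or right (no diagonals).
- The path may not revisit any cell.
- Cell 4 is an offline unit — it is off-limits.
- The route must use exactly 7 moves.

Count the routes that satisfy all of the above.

Need simple routes of exactly 7 moves from 1 to 8 (Manhattan distance 3, so 2 moves are spent on a detour and 2 undoing it).
No route satisfies every constraint, so the count is 0.

0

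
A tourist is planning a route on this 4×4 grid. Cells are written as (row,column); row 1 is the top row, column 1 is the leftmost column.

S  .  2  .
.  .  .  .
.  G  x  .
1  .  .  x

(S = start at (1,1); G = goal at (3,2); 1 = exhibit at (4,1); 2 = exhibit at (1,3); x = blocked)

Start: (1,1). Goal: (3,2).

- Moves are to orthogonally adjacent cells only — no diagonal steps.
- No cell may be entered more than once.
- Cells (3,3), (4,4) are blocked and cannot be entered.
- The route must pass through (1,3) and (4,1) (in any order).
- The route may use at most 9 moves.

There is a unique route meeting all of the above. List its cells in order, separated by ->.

(1,1) -> (1,2) -> (1,3) -> (2,3) -> (2,2) -> (2,1) -> (3,1) -> (4,1) -> (4,2) -> (3,2)

Any route must reach (1,3) and (4,1) and still end at (3,2) within 9 moves, so the order of the required stops is forced.
Route from (1,1): 2× right (reaching (1,3)), down to (2,3), 2× left (reaching (2,1)), 2× down (reaching (4,1)), right to (4,2), up to (3,2) — 9 moves in all.
Check: all required cells visited; 9 ≤ 9 moves.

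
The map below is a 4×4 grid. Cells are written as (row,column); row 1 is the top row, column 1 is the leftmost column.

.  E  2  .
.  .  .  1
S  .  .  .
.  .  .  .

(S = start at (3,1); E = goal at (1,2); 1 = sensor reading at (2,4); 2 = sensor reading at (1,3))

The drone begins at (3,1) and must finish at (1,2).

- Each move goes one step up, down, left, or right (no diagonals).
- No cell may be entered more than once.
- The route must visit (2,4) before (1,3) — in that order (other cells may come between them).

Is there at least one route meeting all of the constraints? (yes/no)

One route that works: (3,1) → (2,1) → (2,2) → (2,3) → (2,4) → (1,4) → (1,3) → (1,2).

yes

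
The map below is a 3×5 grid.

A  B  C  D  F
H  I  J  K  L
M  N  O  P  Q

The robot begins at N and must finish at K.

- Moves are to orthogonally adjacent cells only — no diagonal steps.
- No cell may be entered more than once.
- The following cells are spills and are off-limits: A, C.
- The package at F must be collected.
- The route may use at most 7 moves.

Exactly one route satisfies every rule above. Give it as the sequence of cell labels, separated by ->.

The 7-move cap with required stops at F leaves no slack for detours.
Route from N: 3× right (reaching Q), 2× up (reaching F), left to D, down to K — 7 moves in all.
Check: all required cells visited; 7 ≤ 7 moves.

N -> O -> P -> Q -> L -> F -> D -> K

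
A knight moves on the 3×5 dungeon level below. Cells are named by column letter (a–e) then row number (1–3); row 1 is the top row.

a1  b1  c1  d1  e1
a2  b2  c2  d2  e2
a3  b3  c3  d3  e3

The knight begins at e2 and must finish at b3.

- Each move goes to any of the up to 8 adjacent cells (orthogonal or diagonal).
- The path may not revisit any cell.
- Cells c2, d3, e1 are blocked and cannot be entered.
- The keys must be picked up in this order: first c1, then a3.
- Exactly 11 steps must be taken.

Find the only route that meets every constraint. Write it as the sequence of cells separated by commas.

e2, e3, d2, d1, c1, b1, a1, a2, a3, b2, c3, b3

The waypoints must appear in the order c1, a3, with no cell reused.
Route from e2: down to e3, up-left to d2, up to d1, 3× left (reaching a1), 2× down (reaching a3), up-right to b2, down-right to c3, left to b3 — 11 moves in all.
Check: order respected (c1 at step 4, a3 at step 8); 11 moves as required.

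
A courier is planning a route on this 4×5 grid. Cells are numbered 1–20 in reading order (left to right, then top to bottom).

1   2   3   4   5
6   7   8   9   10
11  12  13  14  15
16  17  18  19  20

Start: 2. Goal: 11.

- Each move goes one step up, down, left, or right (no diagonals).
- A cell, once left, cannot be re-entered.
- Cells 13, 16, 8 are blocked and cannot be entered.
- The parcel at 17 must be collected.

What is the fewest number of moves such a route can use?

9

Any route passes through 17 somewhere between 2 and 11. Summing Manhattan distances along the two legs (2 → 17 → 11) gives a lower bound of 3 + 2 = 5 moves.
The shortest route satisfying every rule uses 9 moves: 2 → 3 → 4 → 9 → 14 → 19 → 18 → 17 → 12 → 11.
The bound of 5 isn't tight here; checking systematically, no route of length 5 through 8 satisfies every constraint (on a 4-connected grid the length of any start-to-goal walk has the same parity as the Manhattan bound, so only lengths 5, 7, 9, … need checking), so 9 is the minimum.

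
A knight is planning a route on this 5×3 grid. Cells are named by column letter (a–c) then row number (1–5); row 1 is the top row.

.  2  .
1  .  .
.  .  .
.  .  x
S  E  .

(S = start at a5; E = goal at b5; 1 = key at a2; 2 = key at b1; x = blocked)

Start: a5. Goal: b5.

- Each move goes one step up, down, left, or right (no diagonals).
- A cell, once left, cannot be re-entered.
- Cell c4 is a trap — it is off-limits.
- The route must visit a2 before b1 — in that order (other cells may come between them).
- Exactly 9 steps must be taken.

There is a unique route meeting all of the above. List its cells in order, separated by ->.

a5 -> a4 -> a3 -> a2 -> a1 -> b1 -> b2 -> b3 -> b4 -> b5

The waypoints must appear in the order a2, b1, with no cell reused.
Route from a5: up 4 to a1, right 1 to b1, down 4 to b5 — 9 moves in all.
Check: order respected (1 at step 3, 2 at step 5); 9 moves as required.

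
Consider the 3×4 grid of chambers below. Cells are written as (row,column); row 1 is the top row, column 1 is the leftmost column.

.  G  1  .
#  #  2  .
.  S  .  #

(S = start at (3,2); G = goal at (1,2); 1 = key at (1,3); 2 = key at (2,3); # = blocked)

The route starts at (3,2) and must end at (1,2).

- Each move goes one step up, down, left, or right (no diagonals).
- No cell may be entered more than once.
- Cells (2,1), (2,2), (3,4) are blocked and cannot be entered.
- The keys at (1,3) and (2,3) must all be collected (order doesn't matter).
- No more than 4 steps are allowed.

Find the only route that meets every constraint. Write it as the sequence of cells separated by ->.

The budget equals the shortest possible length, so every move has to be on a shortest route through the required cells.
Route from (3,2): right 1 to (3,3), up 2 to (1,3), left 1 to (1,2) — 4 moves in all.
Check: all required cells visited; 4 ≤ 4 moves.

(3,2) -> (3,3) -> (2,3) -> (1,3) -> (1,2)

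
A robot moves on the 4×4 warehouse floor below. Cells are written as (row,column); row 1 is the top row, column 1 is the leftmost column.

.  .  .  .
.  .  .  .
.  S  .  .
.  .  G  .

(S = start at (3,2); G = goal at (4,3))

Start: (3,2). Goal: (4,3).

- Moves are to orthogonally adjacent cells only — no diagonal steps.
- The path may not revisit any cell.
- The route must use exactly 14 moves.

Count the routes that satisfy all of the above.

6

Need simple routes of exactly 14 moves from (3,2) to (4,3) (Manhattan distance 2, so 6 moves are spent on a detour and 6 undoing it).
Enumerating: (3,2) (2,2) (2,3) (3,3) (3,4) (2,4) (1,4) (1,3) (1,2) (1,1) (2,1) (3,1) (4,1) (4,2) (4,3) | (3,2) (4,2) (4,1) (3,1) (2,1) (1,1) (1,2) (2,2) (2,3) (1,3) (1,4) (2,4) (3,4) (4,4) (4,3) | (3,2) (4,2) (4,1) (3,1) (2,1) (1,1) (1,2) (2,2) (2,3) (1,3) (1,4) (2,4) (3,4) (3,3) (4,3) | (3,2) (4,2) (4,1) (3,1) (2,1) (1,1) (1,2) (1,3) (1,4) (2,4) (2,3) (3,3) (3,4) (4,4) (4,3) | (3,2) (4,2) (4,1) (3,1) (2,1) (2,2) (1,2) (1,3) (1,4) (2,4) (2,3) (3,3) (3,4) (4,4) (4,3) | (3,2) (3,3) (3,4) (2,4) (1,4) (1,3) (2,3) (2,2) (1,2) (1,1) (2,1) (3,1) (4,1) (4,2) (4,3).
That gives 6 routes.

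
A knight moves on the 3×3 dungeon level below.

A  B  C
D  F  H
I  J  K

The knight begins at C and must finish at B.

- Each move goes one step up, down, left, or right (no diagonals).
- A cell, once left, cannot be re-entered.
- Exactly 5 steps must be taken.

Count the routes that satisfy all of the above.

2

Need simple routes of exactly 5 moves from C to B (Manhattan distance 1, so 2 moves are spent on a detour and 2 undoing it).
Enumerating: C H K J F B | C H F D A B.
That gives 2 routes.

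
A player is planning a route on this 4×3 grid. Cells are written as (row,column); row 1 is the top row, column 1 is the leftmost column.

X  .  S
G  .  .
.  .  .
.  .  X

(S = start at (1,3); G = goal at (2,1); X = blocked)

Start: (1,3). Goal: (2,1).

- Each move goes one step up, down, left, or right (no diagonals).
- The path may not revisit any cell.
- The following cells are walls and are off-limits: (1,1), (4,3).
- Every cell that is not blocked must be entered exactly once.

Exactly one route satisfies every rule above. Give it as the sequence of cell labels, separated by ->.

Need to visit all 10 open cells exactly once, starting at (1,3) and ending at (2,1).
Cell (1,2) has only two open neighbours ((2,2) and (1,3)), so the path must pass straight through it: one of those is the cell it's entered from and the other is where it exits.
Route from (1,3): left 1 to (1,2), down 1 to (2,2), right 1 to (2,3), down 1 to (3,3), left 1 to (3,2), down 1 to (4,2), left 1 to (4,1), up 2 to (2,1) — 9 moves in all.
Check: all 10 open cells covered.

(1,3) -> (1,2) -> (2,2) -> (2,3) -> (3,3) -> (3,2) -> (4,2) -> (4,1) -> (3,1) -> (2,1)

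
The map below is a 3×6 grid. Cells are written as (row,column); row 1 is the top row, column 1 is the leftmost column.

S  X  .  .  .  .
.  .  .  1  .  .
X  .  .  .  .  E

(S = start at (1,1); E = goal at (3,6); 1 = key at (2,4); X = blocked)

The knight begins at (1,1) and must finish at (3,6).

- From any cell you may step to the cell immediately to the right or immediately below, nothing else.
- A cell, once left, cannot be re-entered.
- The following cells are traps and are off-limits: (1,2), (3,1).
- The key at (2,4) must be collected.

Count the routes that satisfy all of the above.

3

A right/down-only route from (1,1) to (3,6) makes exactly 2 down-moves and 5 right-moves in some order.
With no other constraints that would be C(7,2) = 21 routes.
Split at (2,4) and multiply the segment counts (each segment already excludes blocked cells): (1,1)→(2,4): 1; (2,4)→(3,6): 3; product = 3.
That gives 3 routes.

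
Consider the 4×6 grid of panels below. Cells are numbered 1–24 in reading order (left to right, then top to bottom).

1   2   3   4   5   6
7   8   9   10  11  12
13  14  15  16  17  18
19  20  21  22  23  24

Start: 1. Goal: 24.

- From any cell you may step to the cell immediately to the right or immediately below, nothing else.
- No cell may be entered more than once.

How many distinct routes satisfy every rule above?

56

A right/down-only route from 1 to 24 makes exactly 3 down-moves and 5 right-moves in some order.
With no other constraints that would be C(8,3) = 56 routes.
That gives 56 routes.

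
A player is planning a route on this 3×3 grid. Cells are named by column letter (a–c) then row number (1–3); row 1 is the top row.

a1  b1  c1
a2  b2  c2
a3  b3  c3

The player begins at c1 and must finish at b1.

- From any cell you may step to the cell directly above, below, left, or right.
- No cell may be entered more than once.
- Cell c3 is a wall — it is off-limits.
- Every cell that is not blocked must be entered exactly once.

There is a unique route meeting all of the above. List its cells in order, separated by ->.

Need to visit all 8 open cells exactly once, starting at c1 and ending at b1.
Route from c1: down 1 to c2, left 1 to b2, down 1 to b3, left 1 to a3, up 2 to a1, right 1 to b1 — 7 moves in all.
Check: all 8 open cells covered.

c1 -> c2 -> b2 -> b3 -> a3 -> a2 -> a1 -> b1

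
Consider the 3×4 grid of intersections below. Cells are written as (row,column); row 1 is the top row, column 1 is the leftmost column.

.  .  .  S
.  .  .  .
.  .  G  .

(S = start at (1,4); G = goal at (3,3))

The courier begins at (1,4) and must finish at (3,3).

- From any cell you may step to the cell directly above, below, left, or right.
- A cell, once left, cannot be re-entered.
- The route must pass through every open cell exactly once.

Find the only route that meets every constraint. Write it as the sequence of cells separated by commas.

Need to visit all 12 open cells exactly once, starting at (1,4) and ending at (3,3).
Cell (1,1) has only two open neighbours ((2,1) and (1,2)), so the path must pass straight through it: one of those is the cell it's entered from and the other is where it exits.
Route from (1,4): left 3 to (1,1), down 2 to (3,1), right 1 to (3,2), up 1 to (2,2), right 2 to (2,4), down 1 to (3,4), left 1 to (3,3) — 11 moves in all.
Check: all 12 open cells covered.

(1,4), (1,3), (1,2), (1,1), (2,1), (3,1), (3,2), (2,2), (2,3), (2,4), (3,4), (3,3)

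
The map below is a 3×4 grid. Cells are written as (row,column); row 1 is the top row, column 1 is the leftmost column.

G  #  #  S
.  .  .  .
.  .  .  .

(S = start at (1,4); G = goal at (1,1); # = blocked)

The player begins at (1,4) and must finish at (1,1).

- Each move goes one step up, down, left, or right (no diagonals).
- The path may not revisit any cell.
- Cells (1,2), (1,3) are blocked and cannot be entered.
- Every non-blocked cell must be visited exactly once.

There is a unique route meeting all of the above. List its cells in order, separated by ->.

(1,4) -> (2,4) -> (3,4) -> (3,3) -> (2,3) -> (2,2) -> (3,2) -> (3,1) -> (2,1) -> (1,1)

Need to visit all 10 open cells exactly once, starting at (1,4) and ending at (1,1).
Cell (3,1) has only two open neighbours ((2,1) and (3,2)), so the path must pass straight through it: one of those is the cell it's entered from and the other is where it exits.
Route from (1,4): down 2 to (3,4), left 1 to (3,3), up 1 to (2,3), left 1 to (2,2), down 1 to (3,2), left 1 to (3,1), up 2 to (1,1) — 9 moves in all.
Check: all 10 open cells covered.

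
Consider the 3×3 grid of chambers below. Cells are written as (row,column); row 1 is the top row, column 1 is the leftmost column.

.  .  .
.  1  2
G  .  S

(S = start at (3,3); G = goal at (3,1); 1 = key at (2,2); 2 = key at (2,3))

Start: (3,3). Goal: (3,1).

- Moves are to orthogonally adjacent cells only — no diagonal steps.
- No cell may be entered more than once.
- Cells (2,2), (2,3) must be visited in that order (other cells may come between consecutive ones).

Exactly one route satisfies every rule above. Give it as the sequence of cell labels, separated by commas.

(3,3), (3,2), (2,2), (2,3), (1,3), (1,2), (1,1), (2,1), (3,1)

The waypoints must appear in the order (2,2), (2,3), with no cell reused.
Route from (3,3): left to (3,2), up to (2,2), right to (2,3), up to (1,3), 2× left (reaching (1,1)), 2× down (reaching (3,1)) — 8 moves in all.
Check: order respected (1 at step 2, 2 at step 3).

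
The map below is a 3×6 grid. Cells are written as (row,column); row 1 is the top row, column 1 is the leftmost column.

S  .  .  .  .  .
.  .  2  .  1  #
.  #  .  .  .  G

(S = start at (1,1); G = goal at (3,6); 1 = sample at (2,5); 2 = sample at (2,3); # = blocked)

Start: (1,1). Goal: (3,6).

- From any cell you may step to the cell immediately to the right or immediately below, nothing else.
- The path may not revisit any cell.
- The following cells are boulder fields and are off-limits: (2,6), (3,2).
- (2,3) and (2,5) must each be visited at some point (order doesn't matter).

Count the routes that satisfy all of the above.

3

A right/down-only route from (1,1) to (3,6) makes exactly 2 down-moves and 5 right-moves in some order.
With no other constraints that would be C(7,2) = 21 routes.
A monotone route can only reach the required cells in the order (2,3), (2,5), so split there and multiply the segment counts (each segment already excludes blocked cells): (1,1)→(2,3): 3; (2,3)→(2,5): 1; (2,5)→(3,6): 1; product = 3.
That gives 3 routes.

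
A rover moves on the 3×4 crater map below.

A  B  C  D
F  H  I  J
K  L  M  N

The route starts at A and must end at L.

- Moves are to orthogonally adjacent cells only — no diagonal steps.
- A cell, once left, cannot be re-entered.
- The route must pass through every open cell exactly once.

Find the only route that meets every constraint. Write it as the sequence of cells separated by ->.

Need to visit all 12 open cells exactly once, starting at A and ending at L.
Cell K has only two open neighbours (F and L), so the path must pass straight through it: one of those is the cell it's entered from and the other is where it exits.
Route from A: 3× right (reaching D), 2× down (reaching N), left to M, up to I, 2× left (reaching F), down to K, right to L — 11 moves in all.
Check: all 12 open cells covered.

A -> B -> C -> D -> J -> N -> M -> I -> H -> F -> K -> L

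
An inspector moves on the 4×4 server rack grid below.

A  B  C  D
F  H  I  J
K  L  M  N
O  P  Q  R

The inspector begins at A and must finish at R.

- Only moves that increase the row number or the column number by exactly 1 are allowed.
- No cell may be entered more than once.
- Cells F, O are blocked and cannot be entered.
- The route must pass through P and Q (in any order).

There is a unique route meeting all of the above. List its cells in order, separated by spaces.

Moves only go right or down, so the column and row indices never decrease.
Route from A: right 1 to B, down 3 to P, right 2 to R — 6 moves in all.
Check: all required cells visited.

A B H L P Q R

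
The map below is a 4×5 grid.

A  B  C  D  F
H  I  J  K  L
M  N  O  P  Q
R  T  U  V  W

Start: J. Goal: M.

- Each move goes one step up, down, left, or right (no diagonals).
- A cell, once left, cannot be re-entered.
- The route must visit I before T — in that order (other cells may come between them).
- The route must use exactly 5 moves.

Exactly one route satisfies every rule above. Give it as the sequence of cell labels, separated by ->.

J -> I -> N -> T -> R -> M

The waypoints must appear in the order I, T, with no cell reused.
Route from J: left to I, 2× down (reaching T), left to R, up to M — 5 moves in all.
Check: order respected (I at step 1, T at step 3); 5 moves as required.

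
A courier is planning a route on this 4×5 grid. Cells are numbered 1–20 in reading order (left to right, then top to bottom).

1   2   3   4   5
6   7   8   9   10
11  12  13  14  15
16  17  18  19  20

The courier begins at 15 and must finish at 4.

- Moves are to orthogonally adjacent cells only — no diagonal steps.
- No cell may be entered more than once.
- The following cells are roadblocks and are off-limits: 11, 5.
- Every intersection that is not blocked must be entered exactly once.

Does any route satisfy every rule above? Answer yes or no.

no

Cell 16 has only one open neighbour but is neither the start nor the goal, so a Hamiltonian route would have to both enter and leave it through the same neighbour — impossible without revisiting.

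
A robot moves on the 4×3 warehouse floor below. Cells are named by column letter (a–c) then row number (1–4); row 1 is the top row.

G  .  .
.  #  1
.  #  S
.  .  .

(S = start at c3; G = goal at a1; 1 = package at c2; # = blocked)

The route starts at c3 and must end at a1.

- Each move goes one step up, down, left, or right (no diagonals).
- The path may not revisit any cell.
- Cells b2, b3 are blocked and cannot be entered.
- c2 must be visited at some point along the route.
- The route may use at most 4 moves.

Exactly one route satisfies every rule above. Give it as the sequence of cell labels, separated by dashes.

c3 - c2 - c1 - b1 - a1

Any route must reach c2 and still end at a1 within 4 moves, so the order of the required stops is forced.
Route from c3: up 2 to c1, left 2 to a1 — 4 moves in all.
Check: all required cells visited; 4 ≤ 4 moves.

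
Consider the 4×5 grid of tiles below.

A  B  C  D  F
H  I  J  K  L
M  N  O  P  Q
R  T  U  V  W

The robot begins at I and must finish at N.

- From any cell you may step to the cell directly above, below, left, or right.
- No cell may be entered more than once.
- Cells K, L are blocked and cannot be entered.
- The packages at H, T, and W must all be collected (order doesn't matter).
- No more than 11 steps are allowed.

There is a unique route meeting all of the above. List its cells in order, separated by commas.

Any route must reach H, T, and W and still end at N within 11 moves, so the order of the required stops is forced.
Route from I: left to H, 2× down (reaching R), 4× right (reaching W), up to Q, 3× left (reaching N) — 11 moves in all.
Check: all required cells visited; 11 ≤ 11 moves.

I, H, M, R, T, U, V, W, Q, P, O, N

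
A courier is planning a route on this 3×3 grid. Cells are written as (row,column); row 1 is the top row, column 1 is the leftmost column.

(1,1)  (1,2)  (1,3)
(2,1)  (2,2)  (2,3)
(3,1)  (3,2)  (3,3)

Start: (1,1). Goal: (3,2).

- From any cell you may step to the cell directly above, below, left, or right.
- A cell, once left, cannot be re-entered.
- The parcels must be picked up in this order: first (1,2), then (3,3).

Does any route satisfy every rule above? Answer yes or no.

yes

One route that works: (1,1) → (1,2) → (2,2) → (2,3) → (3,3) → (3,2).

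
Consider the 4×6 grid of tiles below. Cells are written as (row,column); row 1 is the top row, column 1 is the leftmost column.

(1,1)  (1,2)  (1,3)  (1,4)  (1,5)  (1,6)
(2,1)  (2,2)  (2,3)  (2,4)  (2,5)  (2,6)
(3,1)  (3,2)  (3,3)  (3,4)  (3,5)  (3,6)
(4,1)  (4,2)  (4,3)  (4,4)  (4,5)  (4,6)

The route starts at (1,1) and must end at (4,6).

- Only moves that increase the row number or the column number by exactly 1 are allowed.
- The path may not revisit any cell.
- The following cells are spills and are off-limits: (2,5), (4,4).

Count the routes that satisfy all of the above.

21

A right/down-only route from (1,1) to (4,6) makes exactly 3 down-moves and 5 right-moves in some order.
With no other constraints that would be C(8,3) = 56 routes.
Subtract routes through each blocked cell (inclusion–exclusion for overlaps): − through (2,5): 15 − through (4,4): 20 → 21.
That gives 21 routes.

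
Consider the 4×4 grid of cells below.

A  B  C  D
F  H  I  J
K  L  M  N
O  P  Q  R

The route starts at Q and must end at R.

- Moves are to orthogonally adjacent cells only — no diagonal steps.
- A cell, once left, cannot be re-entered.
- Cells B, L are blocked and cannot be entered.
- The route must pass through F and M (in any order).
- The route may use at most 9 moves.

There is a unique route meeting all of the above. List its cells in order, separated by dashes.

Any route must reach F and M and still end at R within 9 moves, so the order of the required stops is forced.
Route from Q: left 2 to O, up 2 to F, right 2 to I, down 1 to M, right 1 to N, down 1 to R — 9 moves in all.
Check: all required cells visited; 9 ≤ 9 moves.

Q - P - O - K - F - H - I - M - N - R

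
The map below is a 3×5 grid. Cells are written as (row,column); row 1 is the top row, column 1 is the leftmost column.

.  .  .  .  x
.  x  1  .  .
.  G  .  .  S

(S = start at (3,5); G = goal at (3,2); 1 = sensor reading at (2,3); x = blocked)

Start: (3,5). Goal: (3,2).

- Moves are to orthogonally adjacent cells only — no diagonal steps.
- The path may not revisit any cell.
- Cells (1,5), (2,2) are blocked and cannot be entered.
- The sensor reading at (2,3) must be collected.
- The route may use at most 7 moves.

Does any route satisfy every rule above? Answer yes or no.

yes

One route that works: (3,5) → (2,5) → (2,4) → (2,3) → (3,3) → (3,2).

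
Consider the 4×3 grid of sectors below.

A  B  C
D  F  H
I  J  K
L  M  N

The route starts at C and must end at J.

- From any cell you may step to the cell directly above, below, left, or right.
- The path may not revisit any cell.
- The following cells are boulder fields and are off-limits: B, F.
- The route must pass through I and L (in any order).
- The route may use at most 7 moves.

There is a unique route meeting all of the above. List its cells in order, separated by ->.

C -> H -> K -> N -> M -> L -> I -> J

The 7-move cap with required stops at I, L leaves no slack for detours.
Route from C: 3× down (reaching N), 2× left (reaching L), up to I, right to J — 7 moves in all.
Check: all required cells visited; 7 ≤ 7 moves.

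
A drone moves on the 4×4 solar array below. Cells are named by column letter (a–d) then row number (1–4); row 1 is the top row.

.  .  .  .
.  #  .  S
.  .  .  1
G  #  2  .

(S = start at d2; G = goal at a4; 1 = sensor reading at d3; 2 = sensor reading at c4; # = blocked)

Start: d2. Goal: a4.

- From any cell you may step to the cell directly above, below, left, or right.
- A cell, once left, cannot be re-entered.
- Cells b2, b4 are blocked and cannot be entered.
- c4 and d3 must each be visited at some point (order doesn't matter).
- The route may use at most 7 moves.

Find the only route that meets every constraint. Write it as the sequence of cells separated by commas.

The 7-move cap with required stops at c4, d3 leaves no slack for detours.
Route from d2: down 2 to d4, left 1 to c4, up 1 to c3, left 2 to a3, down 1 to a4 — 7 moves in all.
Check: all required cells visited; 7 ≤ 7 moves.

d2, d3, d4, c4, c3, b3, a3, a4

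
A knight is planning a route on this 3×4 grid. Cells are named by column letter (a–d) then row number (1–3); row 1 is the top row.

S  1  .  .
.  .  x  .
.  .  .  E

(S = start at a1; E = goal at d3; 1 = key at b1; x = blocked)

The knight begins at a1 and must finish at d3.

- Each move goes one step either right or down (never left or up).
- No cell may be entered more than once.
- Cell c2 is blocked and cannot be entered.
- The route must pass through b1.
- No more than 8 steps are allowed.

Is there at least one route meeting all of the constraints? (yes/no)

One route that works: a1 → b1 → b2 → b3 → c3 → d3.

yes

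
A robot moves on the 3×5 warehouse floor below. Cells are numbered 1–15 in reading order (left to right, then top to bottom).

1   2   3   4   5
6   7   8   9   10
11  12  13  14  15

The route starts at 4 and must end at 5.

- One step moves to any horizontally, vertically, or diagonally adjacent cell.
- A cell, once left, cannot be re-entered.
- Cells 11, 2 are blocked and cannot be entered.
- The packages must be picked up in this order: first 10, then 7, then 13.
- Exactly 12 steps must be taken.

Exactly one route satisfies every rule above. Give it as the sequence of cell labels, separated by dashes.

The waypoints must appear in the order 10, 7, 13, with no cell reused.
Route from 4: down-right to 10, down to 15, left to 14, up-left to 8, up to 3, down-left to 7, up-left to 1, down to 6, down-right to 12, right to 13, 2× up-right (reaching 5) — 12 moves in all.
Check: order respected (10 at step 1, 7 at step 6, 13 at step 10); 12 moves as required.

4 - 10 - 15 - 14 - 8 - 3 - 7 - 1 - 6 - 12 - 13 - 9 - 5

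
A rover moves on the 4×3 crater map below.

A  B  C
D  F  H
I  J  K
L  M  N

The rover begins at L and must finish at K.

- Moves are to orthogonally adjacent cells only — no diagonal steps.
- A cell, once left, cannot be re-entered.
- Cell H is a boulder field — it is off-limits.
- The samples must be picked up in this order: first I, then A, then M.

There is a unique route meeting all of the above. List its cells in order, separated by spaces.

L I D A B F J M N K

The waypoints must appear in the order I, A, M, with no cell reused.
Route from L: 3× up (reaching A), right to B, 3× down (reaching M), right to N, up to K — 9 moves in all.
Check: order respected (I at step 1, A at step 3, M at step 7).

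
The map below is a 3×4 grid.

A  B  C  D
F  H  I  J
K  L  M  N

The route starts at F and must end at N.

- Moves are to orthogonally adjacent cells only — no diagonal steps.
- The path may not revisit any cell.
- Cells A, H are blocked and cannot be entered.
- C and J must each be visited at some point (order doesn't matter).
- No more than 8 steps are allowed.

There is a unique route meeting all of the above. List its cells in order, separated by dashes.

F - K - L - M - I - C - D - J - N

The 8-move cap with required stops at C, J leaves no slack for detours.
Route from F: down 1 to K, right 2 to M, up 2 to C, right 1 to D, down 2 to N — 8 moves in all.
Check: all required cells visited; 8 ≤ 8 moves.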